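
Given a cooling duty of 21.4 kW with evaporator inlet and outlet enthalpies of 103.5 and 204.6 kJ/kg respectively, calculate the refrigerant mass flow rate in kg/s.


dh = 204.6 - 103.5 = 101.1 kJ/kg
m_dot = Q / dh = 21.4 / 101.1 = 0.2117 kg/s

0.2117


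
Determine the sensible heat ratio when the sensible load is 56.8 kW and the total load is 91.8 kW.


SHR = Q_sensible / Q_total
SHR = 56.8 / 91.8
SHR = 0.619

0.619


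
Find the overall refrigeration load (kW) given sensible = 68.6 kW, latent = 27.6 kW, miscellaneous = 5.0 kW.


Q_total = Q_s + Q_l + Q_misc
Q_total = 68.6 + 27.6 + 5.0
Q_total = 101.2 kW

101.2


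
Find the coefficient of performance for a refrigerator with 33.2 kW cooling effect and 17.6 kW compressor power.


COP = Q_evap / W
COP = 33.2 / 17.6
COP = 1.886

1.886


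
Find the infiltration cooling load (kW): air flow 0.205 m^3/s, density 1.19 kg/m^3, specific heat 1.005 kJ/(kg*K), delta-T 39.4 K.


Q = V_dot * rho * cp * dT
Q = 0.205 * 1.19 * 1.005 * 39.4
Q = 9.66 kW

9.66


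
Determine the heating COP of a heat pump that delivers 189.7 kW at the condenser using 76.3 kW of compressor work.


COP_hp = Q_cond / W
COP_hp = 189.7 / 76.3
COP_hp = 2.486

2.486


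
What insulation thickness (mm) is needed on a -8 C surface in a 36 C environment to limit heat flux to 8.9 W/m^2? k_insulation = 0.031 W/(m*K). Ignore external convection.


dT = 36 - (-8) = 44 K
thickness = k * dT / q_max * 1000
thickness = 0.031 * 44 / 8.9 * 1000
thickness = 153.3 mm

153.3


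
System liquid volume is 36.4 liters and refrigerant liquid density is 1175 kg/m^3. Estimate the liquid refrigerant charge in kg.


Charge = V * rho / 1000
Charge = 36.4 * 1175 / 1000
Charge = 42.77 kg

42.77


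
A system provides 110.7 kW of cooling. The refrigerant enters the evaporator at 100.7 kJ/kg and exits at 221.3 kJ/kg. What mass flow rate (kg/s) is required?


dh = 221.3 - 100.7 = 120.6 kJ/kg
m_dot = Q / dh = 110.7 / 120.6 = 0.9179 kg/s

0.9179


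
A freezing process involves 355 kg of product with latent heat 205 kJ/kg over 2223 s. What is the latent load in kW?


Q_lat = m * h_fg / t
Q_lat = 355 * 205 / 2223
Q_lat = 32.74 kW

32.74


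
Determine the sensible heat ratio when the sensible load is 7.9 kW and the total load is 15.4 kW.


SHR = Q_sensible / Q_total
SHR = 7.9 / 15.4
SHR = 0.513

0.513


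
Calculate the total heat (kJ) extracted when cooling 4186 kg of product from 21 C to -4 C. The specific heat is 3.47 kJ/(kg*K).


dT = 21 - (-4) = 25 K
Q = m * cp * dT = 4186 * 3.47 * 25
Q = 363136 kJ

363136


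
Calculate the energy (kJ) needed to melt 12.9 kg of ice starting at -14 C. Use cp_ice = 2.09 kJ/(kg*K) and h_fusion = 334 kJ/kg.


Sensible heat = cp * dT = 2.09 * 14 = 29.26 kJ/kg
Total per kg = 29.26 + 334 = 363.26 kJ/kg
Q = m * total = 12.9 * 363.26
Q = 4686.1 kJ

4686.1


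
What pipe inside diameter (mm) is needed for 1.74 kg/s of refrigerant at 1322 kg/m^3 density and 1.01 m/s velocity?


A = m_dot / (rho * v) = 1.74 / (1322 * 1.01) = 0.001303156034 m^2
d = sqrt(4*A/pi) * 1000
d = 40.7 mm

40.7


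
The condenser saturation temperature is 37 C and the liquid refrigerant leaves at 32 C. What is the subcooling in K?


Subcooling = T_cond - T_liquid
Subcooling = 37 - 32
Subcooling = 5 K

5


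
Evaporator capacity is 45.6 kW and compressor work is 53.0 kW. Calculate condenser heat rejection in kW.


Q_cond = Q_evap + W
Q_cond = 45.6 + 53.0
Q_cond = 98.6 kW

98.6


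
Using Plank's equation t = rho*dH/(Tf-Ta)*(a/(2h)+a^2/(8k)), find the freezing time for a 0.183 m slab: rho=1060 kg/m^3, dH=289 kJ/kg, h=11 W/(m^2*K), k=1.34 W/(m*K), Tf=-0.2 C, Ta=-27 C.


dT = -0.2 - (-27) = 26.8 K
term1 = a/(2h) = 0.183/(2*11) = 0.008318181818
term2 = a^2/(8k) = 0.183^2/(8*1.34) = 0.003123973881
t = rho*dH*1000/dT * (term1 + term2)
t = 1060*289*1000/26.8 * (0.008318181818 + 0.003123973881)
t = 130791 s

130791


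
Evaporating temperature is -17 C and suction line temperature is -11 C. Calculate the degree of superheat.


Superheat = T_suction - T_evap
Superheat = -11 - (-17)
Superheat = 6 K

6


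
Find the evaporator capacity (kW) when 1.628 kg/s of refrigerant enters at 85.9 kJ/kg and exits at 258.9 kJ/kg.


dh = 258.9 - 85.9 = 173.0 kJ/kg
Q_evap = m_dot * dh = 1.628 * 173.0
Q_evap = 281.64 kW

281.64


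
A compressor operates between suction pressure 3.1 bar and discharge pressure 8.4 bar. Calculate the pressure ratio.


PR = P_high / P_low
PR = 8.4 / 3.1
PR = 2.71

2.71


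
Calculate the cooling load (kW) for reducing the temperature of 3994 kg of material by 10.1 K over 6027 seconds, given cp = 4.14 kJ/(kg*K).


Q = m * cp * dT / t
Q = 3994 * 4.14 * 10.1 / 6027
Q = 27.709 kW

27.709


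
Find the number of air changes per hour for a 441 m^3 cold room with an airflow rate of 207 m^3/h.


ACH = flow / volume
ACH = 207 / 441
ACH = 0.469

0.469


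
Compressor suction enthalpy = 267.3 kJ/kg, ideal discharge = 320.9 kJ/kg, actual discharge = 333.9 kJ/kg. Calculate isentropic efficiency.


dh_ideal = 320.9 - 267.3 = 53.6 kJ/kg
dh_actual = 333.9 - 267.3 = 66.6 kJ/kg
eta_s = dh_ideal / dh_actual = 53.6 / 66.6
eta_s = 0.8048

0.8048


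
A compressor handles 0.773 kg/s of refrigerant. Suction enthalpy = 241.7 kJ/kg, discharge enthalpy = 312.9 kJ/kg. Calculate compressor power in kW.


dh = 312.9 - 241.7 = 71.2 kJ/kg
W = m_dot * dh = 0.773 * 71.2 = 55.04 kW

55.04


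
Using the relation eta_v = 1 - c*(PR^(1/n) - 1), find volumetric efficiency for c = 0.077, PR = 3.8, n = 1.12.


PR^(1/n) = 3.8^(1/1.12) = 3.29354746
eta_v = 1 - 0.077 * (3.29354746 - 1)
eta_v = 0.8234

0.8234


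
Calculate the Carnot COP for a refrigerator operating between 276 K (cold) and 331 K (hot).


dT = 331 - 276 = 55 K
COP_carnot = T_cold / dT = 276 / 55
COP_carnot = 5.018

5.018


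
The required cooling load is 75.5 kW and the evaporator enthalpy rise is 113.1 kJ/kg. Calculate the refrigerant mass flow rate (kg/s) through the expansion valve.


m_dot = Q / dh
m_dot = 75.5 / 113.1
m_dot = 0.6676 kg/s

0.6676


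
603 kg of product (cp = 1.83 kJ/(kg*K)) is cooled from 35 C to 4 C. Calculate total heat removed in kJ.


dT = 35 - (4) = 31 K
Q = m * cp * dT = 603 * 1.83 * 31
Q = 34208 kJ

34208


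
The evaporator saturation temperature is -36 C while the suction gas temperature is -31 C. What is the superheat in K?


Superheat = T_suction - T_evap
Superheat = -31 - (-36)
Superheat = 5 K

5


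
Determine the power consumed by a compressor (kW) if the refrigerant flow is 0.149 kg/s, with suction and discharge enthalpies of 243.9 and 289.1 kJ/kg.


dh = 289.1 - 243.9 = 45.2 kJ/kg
W = m_dot * dh = 0.149 * 45.2 = 6.73 kW

6.73


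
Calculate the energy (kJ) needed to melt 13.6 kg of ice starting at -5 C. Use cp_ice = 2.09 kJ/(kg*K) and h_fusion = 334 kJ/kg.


Sensible heat = cp * dT = 2.09 * 5 = 10.45 kJ/kg
Total per kg = 10.45 + 334 = 344.45 kJ/kg
Q = m * total = 13.6 * 344.45
Q = 4684.5 kJ

4684.5


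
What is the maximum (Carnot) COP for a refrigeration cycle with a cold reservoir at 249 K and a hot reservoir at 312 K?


dT = 312 - 249 = 63 K
COP_carnot = T_cold / dT = 249 / 63
COP_carnot = 3.952

3.952


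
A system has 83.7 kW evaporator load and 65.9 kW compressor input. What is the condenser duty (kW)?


Q_cond = Q_evap + W
Q_cond = 83.7 + 65.9
Q_cond = 149.6 kW

149.6


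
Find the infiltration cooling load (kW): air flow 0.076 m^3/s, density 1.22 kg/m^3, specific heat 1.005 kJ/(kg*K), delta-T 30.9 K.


Q = V_dot * rho * cp * dT
Q = 0.076 * 1.22 * 1.005 * 30.9
Q = 2.879 kW

2.879


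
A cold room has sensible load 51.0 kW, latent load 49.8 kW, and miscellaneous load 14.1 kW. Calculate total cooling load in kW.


Q_total = Q_s + Q_l + Q_misc
Q_total = 51.0 + 49.8 + 14.1
Q_total = 114.9 kW

114.9


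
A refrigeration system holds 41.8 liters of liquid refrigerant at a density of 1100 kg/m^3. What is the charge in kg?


Charge = V * rho / 1000
Charge = 41.8 * 1100 / 1000
Charge = 45.98 kg

45.98


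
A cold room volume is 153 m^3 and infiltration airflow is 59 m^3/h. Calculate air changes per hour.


ACH = flow / volume
ACH = 59 / 153
ACH = 0.386

0.386


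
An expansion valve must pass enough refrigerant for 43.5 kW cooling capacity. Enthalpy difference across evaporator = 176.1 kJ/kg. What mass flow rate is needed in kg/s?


m_dot = Q / dh
m_dot = 43.5 / 176.1
m_dot = 0.247 kg/s

0.247


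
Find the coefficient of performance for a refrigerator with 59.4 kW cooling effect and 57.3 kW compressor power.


COP = Q_evap / W
COP = 59.4 / 57.3
COP = 1.037

1.037


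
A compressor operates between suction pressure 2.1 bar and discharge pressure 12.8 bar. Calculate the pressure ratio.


PR = P_high / P_low
PR = 12.8 / 2.1
PR = 6.095

6.095


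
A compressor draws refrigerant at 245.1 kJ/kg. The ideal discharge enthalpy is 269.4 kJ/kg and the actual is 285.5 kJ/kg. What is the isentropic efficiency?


dh_ideal = 269.4 - 245.1 = 24.3 kJ/kg
dh_actual = 285.5 - 245.1 = 40.4 kJ/kg
eta_s = dh_ideal / dh_actual = 24.3 / 40.4
eta_s = 0.6015

0.6015


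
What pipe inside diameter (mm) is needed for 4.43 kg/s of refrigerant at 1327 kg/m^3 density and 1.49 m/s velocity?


A = m_dot / (rho * v) = 4.43 / (1327 * 1.49) = 0.002240508186 m^2
d = sqrt(4*A/pi) * 1000
d = 53.4 mm

53.4


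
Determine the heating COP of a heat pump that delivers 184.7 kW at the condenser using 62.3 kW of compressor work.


COP_hp = Q_cond / W
COP_hp = 184.7 / 62.3
COP_hp = 2.965

2.965


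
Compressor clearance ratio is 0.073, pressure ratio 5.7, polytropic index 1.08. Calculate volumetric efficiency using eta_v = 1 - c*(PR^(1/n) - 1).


PR^(1/n) = 5.7^(1/1.08) = 5.01053529
eta_v = 1 - 0.073 * (5.01053529 - 1)
eta_v = 0.7072

0.7072


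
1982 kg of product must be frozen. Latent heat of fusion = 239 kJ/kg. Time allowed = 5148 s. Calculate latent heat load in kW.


Q_lat = m * h_fg / t
Q_lat = 1982 * 239 / 5148
Q_lat = 92.02 kW

92.02


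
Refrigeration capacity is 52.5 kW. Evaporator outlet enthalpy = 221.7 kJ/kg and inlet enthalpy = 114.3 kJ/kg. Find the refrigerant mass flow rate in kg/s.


dh = 221.7 - 114.3 = 107.4 kJ/kg
m_dot = Q / dh = 52.5 / 107.4 = 0.4888 kg/s

0.4888


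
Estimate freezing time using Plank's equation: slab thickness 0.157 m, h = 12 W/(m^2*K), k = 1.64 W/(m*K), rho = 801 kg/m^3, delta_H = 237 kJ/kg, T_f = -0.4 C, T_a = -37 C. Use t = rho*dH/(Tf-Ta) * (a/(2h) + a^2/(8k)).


dT = -0.4 - (-37) = 36.6 K
term1 = a/(2h) = 0.157/(2*12) = 0.006541666667
term2 = a^2/(8k) = 0.157^2/(8*1.64) = 0.001878734756
t = rho*dH*1000/dT * (term1 + term2)
t = 801*237*1000/36.6 * (0.006541666667 + 0.001878734756)
t = 43675 s

43675


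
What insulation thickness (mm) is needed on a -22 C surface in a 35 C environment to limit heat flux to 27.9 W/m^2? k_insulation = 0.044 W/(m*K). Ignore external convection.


dT = 35 - (-22) = 57 K
thickness = k * dT / q_max * 1000
thickness = 0.044 * 57 / 27.9 * 1000
thickness = 89.9 mm

89.9


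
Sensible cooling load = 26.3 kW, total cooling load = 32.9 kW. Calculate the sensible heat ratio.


SHR = Q_sensible / Q_total
SHR = 26.3 / 32.9
SHR = 0.799

0.799


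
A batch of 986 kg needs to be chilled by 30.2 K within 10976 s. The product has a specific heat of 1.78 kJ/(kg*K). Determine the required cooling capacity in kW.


Q = m * cp * dT / t
Q = 986 * 1.78 * 30.2 / 10976
Q = 4.829 kW

4.829


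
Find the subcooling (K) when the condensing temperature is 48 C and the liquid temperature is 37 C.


Subcooling = T_cond - T_liquid
Subcooling = 48 - 37
Subcooling = 11 K

11


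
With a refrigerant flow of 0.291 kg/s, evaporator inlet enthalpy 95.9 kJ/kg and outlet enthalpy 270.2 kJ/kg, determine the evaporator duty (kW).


dh = 270.2 - 95.9 = 174.3 kJ/kg
Q_evap = m_dot * dh = 0.291 * 174.3
Q_evap = 50.72 kW

50.72


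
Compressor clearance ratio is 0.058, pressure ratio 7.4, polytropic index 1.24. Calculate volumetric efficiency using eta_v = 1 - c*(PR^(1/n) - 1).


PR^(1/n) = 7.4^(1/1.24) = 5.02334866
eta_v = 1 - 0.058 * (5.02334866 - 1)
eta_v = 0.7666

0.7666


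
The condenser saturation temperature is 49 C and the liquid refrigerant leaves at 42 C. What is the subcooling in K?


Subcooling = T_cond - T_liquid
Subcooling = 49 - 42
Subcooling = 7 K

7


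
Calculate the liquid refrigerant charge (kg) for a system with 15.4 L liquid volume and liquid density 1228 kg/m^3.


Charge = V * rho / 1000
Charge = 15.4 * 1228 / 1000
Charge = 18.91 kg

18.91


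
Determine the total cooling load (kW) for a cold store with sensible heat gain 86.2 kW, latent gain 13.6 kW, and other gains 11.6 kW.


Q_total = Q_s + Q_l + Q_misc
Q_total = 86.2 + 13.6 + 11.6
Q_total = 111.4 kW

111.4


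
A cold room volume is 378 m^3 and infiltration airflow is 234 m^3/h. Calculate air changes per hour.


ACH = flow / volume
ACH = 234 / 378
ACH = 0.619

0.619


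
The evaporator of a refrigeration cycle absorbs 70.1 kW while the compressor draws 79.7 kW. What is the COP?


COP = Q_evap / W
COP = 70.1 / 79.7
COP = 0.88

0.88


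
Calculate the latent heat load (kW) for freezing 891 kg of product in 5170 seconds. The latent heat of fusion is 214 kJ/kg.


Q_lat = m * h_fg / t
Q_lat = 891 * 214 / 5170
Q_lat = 36.88 kW

36.88


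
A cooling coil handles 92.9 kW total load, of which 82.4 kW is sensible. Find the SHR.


SHR = Q_sensible / Q_total
SHR = 82.4 / 92.9
SHR = 0.887

0.887


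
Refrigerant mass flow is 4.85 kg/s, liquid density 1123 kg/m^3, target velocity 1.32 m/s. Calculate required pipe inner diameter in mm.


A = m_dot / (rho * v) = 4.85 / (1123 * 1.32) = 0.003271809817 m^2
d = sqrt(4*A/pi) * 1000
d = 64.5 mm

64.5


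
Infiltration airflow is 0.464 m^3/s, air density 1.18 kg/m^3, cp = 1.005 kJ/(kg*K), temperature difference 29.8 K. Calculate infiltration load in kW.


Q = V_dot * rho * cp * dT
Q = 0.464 * 1.18 * 1.005 * 29.8
Q = 16.398 kW

16.398


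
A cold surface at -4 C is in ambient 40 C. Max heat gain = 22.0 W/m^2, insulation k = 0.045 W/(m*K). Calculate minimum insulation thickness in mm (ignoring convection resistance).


dT = 40 - (-4) = 44 K
thickness = k * dT / q_max * 1000
thickness = 0.045 * 44 / 22.0 * 1000
thickness = 90.0 mm

90.0


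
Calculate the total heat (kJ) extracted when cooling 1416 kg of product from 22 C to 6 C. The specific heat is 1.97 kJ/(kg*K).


dT = 22 - (6) = 16 K
Q = m * cp * dT = 1416 * 1.97 * 16
Q = 44632 kJ

44632


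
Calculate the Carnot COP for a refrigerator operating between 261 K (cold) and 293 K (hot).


dT = 293 - 261 = 32 K
COP_carnot = T_cold / dT = 261 / 32
COP_carnot = 8.156

8.156


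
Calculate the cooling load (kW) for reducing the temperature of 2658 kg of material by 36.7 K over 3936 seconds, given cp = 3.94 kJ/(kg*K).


Q = m * cp * dT / t
Q = 2658 * 3.94 * 36.7 / 3936
Q = 97.648 kW

97.648


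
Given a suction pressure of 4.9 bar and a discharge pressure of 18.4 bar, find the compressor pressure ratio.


PR = P_high / P_low
PR = 18.4 / 4.9
PR = 3.755

3.755


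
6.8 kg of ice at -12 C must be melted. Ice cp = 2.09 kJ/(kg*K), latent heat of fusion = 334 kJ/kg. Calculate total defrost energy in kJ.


Sensible heat = cp * dT = 2.09 * 12 = 25.08 kJ/kg
Total per kg = 25.08 + 334 = 359.08 kJ/kg
Q = m * total = 6.8 * 359.08
Q = 2441.7 kJ

2441.7


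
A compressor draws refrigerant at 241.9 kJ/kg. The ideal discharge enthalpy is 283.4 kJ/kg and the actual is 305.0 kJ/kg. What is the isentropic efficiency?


dh_ideal = 283.4 - 241.9 = 41.5 kJ/kg
dh_actual = 305.0 - 241.9 = 63.1 kJ/kg
eta_s = dh_ideal / dh_actual = 41.5 / 63.1
eta_s = 0.6577

0.6577


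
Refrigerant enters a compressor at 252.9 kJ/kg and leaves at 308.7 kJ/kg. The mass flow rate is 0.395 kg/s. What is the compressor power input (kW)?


dh = 308.7 - 252.9 = 55.8 kJ/kg
W = m_dot * dh = 0.395 * 55.8 = 22.04 kW

22.04


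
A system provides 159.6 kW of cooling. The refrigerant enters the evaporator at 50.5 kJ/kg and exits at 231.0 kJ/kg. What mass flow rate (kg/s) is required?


dh = 231.0 - 50.5 = 180.5 kJ/kg
m_dot = Q / dh = 159.6 / 180.5 = 0.8842 kg/s

0.8842


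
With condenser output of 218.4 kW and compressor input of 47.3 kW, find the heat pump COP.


COP_hp = Q_cond / W
COP_hp = 218.4 / 47.3
COP_hp = 4.617

4.617


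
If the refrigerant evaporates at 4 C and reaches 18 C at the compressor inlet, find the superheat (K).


Superheat = T_suction - T_evap
Superheat = 18 - (4)
Superheat = 14 K

14


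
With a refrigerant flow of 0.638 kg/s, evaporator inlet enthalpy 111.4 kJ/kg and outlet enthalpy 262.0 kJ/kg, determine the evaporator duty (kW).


dh = 262.0 - 111.4 = 150.6 kJ/kg
Q_evap = m_dot * dh = 0.638 * 150.6
Q_evap = 96.08 kW

96.08


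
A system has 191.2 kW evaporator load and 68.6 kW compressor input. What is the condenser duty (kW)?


Q_cond = Q_evap + W
Q_cond = 191.2 + 68.6
Q_cond = 259.8 kW

259.8


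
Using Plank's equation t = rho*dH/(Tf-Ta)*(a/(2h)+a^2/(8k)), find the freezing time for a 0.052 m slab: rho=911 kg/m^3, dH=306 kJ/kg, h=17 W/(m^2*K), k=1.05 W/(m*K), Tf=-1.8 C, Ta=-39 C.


dT = -1.8 - (-39) = 37.2 K
term1 = a/(2h) = 0.052/(2*17) = 0.001529411765
term2 = a^2/(8k) = 0.052^2/(8*1.05) = 0.0003219047619
t = rho*dH*1000/dT * (term1 + term2)
t = 911*306*1000/37.2 * (0.001529411765 + 0.0003219047619)
t = 13873 s

13873


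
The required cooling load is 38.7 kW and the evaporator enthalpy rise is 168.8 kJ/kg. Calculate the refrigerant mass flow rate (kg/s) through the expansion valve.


m_dot = Q / dh
m_dot = 38.7 / 168.8
m_dot = 0.2293 kg/s

0.2293


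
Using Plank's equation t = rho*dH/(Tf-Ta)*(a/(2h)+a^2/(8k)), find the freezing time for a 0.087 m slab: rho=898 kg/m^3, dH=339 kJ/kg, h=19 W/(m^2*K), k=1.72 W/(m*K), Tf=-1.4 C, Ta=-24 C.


dT = -1.4 - (-24) = 22.6 K
term1 = a/(2h) = 0.087/(2*19) = 0.002289473684
term2 = a^2/(8k) = 0.087^2/(8*1.72) = 0.0005500726744
t = rho*dH*1000/dT * (term1 + term2)
t = 898*339*1000/22.6 * (0.002289473684 + 0.0005500726744)
t = 38249 s

38249


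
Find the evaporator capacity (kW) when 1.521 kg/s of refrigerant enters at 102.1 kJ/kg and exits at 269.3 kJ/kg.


dh = 269.3 - 102.1 = 167.2 kJ/kg
Q_evap = m_dot * dh = 1.521 * 167.2
Q_evap = 254.31 kW

254.31


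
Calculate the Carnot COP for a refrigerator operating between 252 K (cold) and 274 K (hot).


dT = 274 - 252 = 22 K
COP_carnot = T_cold / dT = 252 / 22
COP_carnot = 11.455

11.455


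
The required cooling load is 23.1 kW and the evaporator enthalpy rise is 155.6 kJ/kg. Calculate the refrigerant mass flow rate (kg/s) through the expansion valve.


m_dot = Q / dh
m_dot = 23.1 / 155.6
m_dot = 0.1485 kg/s

0.1485


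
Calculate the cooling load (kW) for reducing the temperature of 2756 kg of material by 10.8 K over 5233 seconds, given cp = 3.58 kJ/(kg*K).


Q = m * cp * dT / t
Q = 2756 * 3.58 * 10.8 / 5233
Q = 20.363 kW

20.363


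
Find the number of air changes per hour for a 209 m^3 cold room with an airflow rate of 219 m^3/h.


ACH = flow / volume
ACH = 219 / 209
ACH = 1.048

1.048


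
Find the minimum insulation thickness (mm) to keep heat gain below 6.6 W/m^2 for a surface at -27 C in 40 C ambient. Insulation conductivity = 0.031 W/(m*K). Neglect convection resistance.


dT = 40 - (-27) = 67 K
thickness = k * dT / q_max * 1000
thickness = 0.031 * 67 / 6.6 * 1000
thickness = 314.7 mm

314.7


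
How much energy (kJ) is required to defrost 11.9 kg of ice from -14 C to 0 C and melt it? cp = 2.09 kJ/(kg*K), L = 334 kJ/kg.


Sensible heat = cp * dT = 2.09 * 14 = 29.26 kJ/kg
Total per kg = 29.26 + 334 = 363.26 kJ/kg
Q = m * total = 11.9 * 363.26
Q = 4322.8 kJ

4322.8


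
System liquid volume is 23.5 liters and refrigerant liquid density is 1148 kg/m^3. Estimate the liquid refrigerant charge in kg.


Charge = V * rho / 1000
Charge = 23.5 * 1148 / 1000
Charge = 26.98 kg

26.98


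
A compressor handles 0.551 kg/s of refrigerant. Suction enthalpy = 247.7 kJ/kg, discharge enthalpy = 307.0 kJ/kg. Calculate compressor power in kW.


dh = 307.0 - 247.7 = 59.3 kJ/kg
W = m_dot * dh = 0.551 * 59.3 = 32.67 kW

32.67


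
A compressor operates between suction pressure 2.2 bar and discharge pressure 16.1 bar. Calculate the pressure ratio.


PR = P_high / P_low
PR = 16.1 / 2.2
PR = 7.318

7.318


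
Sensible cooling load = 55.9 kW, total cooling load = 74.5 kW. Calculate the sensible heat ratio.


SHR = Q_sensible / Q_total
SHR = 55.9 / 74.5
SHR = 0.75

0.75


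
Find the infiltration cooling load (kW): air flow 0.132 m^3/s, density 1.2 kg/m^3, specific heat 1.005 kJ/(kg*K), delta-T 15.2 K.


Q = V_dot * rho * cp * dT
Q = 0.132 * 1.2 * 1.005 * 15.2
Q = 2.42 kW

2.42


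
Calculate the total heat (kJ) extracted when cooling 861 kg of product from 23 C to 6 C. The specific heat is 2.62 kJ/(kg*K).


dT = 23 - (6) = 17 K
Q = m * cp * dT = 861 * 2.62 * 17
Q = 38349 kJ

38349


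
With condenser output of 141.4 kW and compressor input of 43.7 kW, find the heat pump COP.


COP_hp = Q_cond / W
COP_hp = 141.4 / 43.7
COP_hp = 3.236

3.236


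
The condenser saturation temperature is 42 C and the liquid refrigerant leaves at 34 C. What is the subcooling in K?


Subcooling = T_cond - T_liquid
Subcooling = 42 - 34
Subcooling = 8 K

8


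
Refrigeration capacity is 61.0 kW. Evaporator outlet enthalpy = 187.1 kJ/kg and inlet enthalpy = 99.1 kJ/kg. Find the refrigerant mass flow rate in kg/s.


dh = 187.1 - 99.1 = 88.0 kJ/kg
m_dot = Q / dh = 61.0 / 88.0 = 0.6932 kg/s

0.6932


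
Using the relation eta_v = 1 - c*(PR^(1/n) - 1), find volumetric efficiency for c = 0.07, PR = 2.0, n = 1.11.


PR^(1/n) = 2.0^(1/1.11) = 1.86723162
eta_v = 1 - 0.07 * (1.86723162 - 1)
eta_v = 0.9393

0.9393


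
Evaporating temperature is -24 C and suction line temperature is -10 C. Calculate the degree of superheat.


Superheat = T_suction - T_evap
Superheat = -10 - (-24)
Superheat = 14 K

14


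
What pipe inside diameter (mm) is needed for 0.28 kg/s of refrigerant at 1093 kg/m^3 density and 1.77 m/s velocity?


A = m_dot / (rho * v) = 0.28 / (1093 * 1.77) = 0.0001447320132 m^2
d = sqrt(4*A/pi) * 1000
d = 13.6 mm

13.6


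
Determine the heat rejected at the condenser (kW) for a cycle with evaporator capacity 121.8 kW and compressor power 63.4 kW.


Q_cond = Q_evap + W
Q_cond = 121.8 + 63.4
Q_cond = 185.2 kW

185.2


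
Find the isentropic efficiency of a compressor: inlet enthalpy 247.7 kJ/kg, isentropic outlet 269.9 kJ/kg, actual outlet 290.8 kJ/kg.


dh_ideal = 269.9 - 247.7 = 22.2 kJ/kg
dh_actual = 290.8 - 247.7 = 43.1 kJ/kg
eta_s = dh_ideal / dh_actual = 22.2 / 43.1
eta_s = 0.5151

0.5151


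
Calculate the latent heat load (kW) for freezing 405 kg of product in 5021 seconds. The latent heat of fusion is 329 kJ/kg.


Q_lat = m * h_fg / t
Q_lat = 405 * 329 / 5021
Q_lat = 26.54 kW

26.54


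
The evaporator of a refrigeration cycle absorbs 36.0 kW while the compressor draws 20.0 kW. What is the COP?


COP = Q_evap / W
COP = 36.0 / 20.0
COP = 1.8

1.8


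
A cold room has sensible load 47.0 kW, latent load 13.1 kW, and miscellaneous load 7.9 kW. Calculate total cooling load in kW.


Q_total = Q_s + Q_l + Q_misc
Q_total = 47.0 + 13.1 + 7.9
Q_total = 68.0 kW

68.0


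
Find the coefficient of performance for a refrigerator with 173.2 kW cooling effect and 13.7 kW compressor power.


COP = Q_evap / W
COP = 173.2 / 13.7
COP = 12.642

12.642


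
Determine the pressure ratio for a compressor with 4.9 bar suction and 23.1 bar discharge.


PR = P_high / P_low
PR = 23.1 / 4.9
PR = 4.714

4.714


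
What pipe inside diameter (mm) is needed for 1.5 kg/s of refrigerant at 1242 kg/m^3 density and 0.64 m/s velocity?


A = m_dot / (rho * v) = 1.5 / (1242 * 0.64) = 0.001887077295 m^2
d = sqrt(4*A/pi) * 1000
d = 49.0 mm

49.0


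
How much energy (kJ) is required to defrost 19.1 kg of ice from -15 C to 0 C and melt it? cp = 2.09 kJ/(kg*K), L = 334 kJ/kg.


Sensible heat = cp * dT = 2.09 * 15 = 31.35 kJ/kg
Total per kg = 31.35 + 334 = 365.35 kJ/kg
Q = m * total = 19.1 * 365.35
Q = 6978.2 kJ

6978.2


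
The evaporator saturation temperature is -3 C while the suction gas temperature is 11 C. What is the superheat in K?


Superheat = T_suction - T_evap
Superheat = 11 - (-3)
Superheat = 14 K

14


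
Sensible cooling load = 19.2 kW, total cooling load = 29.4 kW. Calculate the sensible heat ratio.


SHR = Q_sensible / Q_total
SHR = 19.2 / 29.4
SHR = 0.653

0.653


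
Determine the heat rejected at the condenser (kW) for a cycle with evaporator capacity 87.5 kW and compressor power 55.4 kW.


Q_cond = Q_evap + W
Q_cond = 87.5 + 55.4
Q_cond = 142.9 kW

142.9


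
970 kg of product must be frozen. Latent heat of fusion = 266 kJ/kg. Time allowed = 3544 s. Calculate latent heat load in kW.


Q_lat = m * h_fg / t
Q_lat = 970 * 266 / 3544
Q_lat = 72.8 kW

72.8


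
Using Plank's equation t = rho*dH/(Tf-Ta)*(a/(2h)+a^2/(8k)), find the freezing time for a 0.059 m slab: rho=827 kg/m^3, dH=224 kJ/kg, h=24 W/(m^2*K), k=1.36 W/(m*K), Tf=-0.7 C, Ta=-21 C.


dT = -0.7 - (-21) = 20.3 K
term1 = a/(2h) = 0.059/(2*24) = 0.001229166667
term2 = a^2/(8k) = 0.059^2/(8*1.36) = 0.0003199448529
t = rho*dH*1000/dT * (term1 + term2)
t = 827*224*1000/20.3 * (0.001229166667 + 0.0003199448529)
t = 14136 s

14136


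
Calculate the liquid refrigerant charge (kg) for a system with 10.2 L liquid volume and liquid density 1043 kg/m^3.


Charge = V * rho / 1000
Charge = 10.2 * 1043 / 1000
Charge = 10.64 kg

10.64


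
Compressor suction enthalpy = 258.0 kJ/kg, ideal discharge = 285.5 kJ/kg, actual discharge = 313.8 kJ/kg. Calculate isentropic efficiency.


dh_ideal = 285.5 - 258.0 = 27.5 kJ/kg
dh_actual = 313.8 - 258.0 = 55.8 kJ/kg
eta_s = dh_ideal / dh_actual = 27.5 / 55.8
eta_s = 0.4928

0.4928


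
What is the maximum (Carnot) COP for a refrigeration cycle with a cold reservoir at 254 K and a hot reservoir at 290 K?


dT = 290 - 254 = 36 K
COP_carnot = T_cold / dT = 254 / 36
COP_carnot = 7.056

7.056


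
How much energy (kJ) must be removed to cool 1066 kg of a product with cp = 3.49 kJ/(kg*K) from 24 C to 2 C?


dT = 24 - (2) = 22 K
Q = m * cp * dT = 1066 * 3.49 * 22
Q = 81847 kJ

81847


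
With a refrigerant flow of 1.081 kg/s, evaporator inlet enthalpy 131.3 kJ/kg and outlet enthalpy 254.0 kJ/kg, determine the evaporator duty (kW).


dh = 254.0 - 131.3 = 122.7 kJ/kg
Q_evap = m_dot * dh = 1.081 * 122.7
Q_evap = 132.64 kW

132.64


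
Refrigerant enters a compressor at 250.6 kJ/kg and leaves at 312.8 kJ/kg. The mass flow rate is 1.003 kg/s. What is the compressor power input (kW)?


dh = 312.8 - 250.6 = 62.2 kJ/kg
W = m_dot * dh = 1.003 * 62.2 = 62.39 kW

62.39


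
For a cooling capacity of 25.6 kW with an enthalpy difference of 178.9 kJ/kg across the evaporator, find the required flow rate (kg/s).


m_dot = Q / dh
m_dot = 25.6 / 178.9
m_dot = 0.1431 kg/s

0.1431


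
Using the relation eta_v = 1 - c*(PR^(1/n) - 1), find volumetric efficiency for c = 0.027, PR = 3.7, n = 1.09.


PR^(1/n) = 3.7^(1/1.09) = 3.32113084
eta_v = 1 - 0.027 * (3.32113084 - 1)
eta_v = 0.9373

0.9373


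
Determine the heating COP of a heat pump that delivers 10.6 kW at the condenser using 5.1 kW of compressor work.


COP_hp = Q_cond / W
COP_hp = 10.6 / 5.1
COP_hp = 2.078

2.078


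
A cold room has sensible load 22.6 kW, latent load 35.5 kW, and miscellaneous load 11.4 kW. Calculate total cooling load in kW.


Q_total = Q_s + Q_l + Q_misc
Q_total = 22.6 + 35.5 + 11.4
Q_total = 69.5 kW

69.5


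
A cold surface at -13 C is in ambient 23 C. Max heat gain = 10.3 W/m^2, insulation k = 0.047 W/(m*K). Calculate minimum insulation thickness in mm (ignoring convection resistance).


dT = 23 - (-13) = 36 K
thickness = k * dT / q_max * 1000
thickness = 0.047 * 36 / 10.3 * 1000
thickness = 164.3 mm

164.3


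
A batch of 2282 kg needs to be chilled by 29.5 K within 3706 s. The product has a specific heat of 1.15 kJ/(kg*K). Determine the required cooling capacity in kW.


Q = m * cp * dT / t
Q = 2282 * 1.15 * 29.5 / 3706
Q = 20.89 kW

20.89


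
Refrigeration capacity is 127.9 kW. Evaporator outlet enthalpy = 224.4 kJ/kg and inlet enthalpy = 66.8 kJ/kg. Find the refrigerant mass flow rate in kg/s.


dh = 224.4 - 66.8 = 157.6 kJ/kg
m_dot = Q / dh = 127.9 / 157.6 = 0.8115 kg/s

0.8115


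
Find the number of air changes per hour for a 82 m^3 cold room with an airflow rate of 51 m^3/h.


ACH = flow / volume
ACH = 51 / 82
ACH = 0.622

0.622


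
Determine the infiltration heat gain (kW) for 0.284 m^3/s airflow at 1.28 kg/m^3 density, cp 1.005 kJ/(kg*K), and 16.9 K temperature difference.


Q = V_dot * rho * cp * dT
Q = 0.284 * 1.28 * 1.005 * 16.9
Q = 6.174 kW

6.174


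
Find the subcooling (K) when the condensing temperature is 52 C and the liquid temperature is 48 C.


Subcooling = T_cond - T_liquid
Subcooling = 52 - 48
Subcooling = 4 K

4


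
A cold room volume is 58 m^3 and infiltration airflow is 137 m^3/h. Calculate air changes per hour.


ACH = flow / volume
ACH = 137 / 58
ACH = 2.362

2.362


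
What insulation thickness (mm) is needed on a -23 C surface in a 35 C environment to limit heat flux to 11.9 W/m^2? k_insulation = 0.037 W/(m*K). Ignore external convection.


dT = 35 - (-23) = 58 K
thickness = k * dT / q_max * 1000
thickness = 0.037 * 58 / 11.9 * 1000
thickness = 180.3 mm

180.3


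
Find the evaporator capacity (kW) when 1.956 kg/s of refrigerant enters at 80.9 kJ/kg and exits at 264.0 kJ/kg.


dh = 264.0 - 80.9 = 183.1 kJ/kg
Q_evap = m_dot * dh = 1.956 * 183.1
Q_evap = 358.14 kW

358.14


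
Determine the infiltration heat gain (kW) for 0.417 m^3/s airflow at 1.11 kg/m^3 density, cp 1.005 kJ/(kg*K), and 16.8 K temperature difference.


Q = V_dot * rho * cp * dT
Q = 0.417 * 1.11 * 1.005 * 16.8
Q = 7.815 kW

7.815


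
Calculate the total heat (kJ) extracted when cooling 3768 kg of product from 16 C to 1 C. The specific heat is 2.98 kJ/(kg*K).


dT = 16 - (1) = 15 K
Q = m * cp * dT = 3768 * 2.98 * 15
Q = 168430 kJ

168430


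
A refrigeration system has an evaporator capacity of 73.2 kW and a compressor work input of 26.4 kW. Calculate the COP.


COP = Q_evap / W
COP = 73.2 / 26.4
COP = 2.773

2.773


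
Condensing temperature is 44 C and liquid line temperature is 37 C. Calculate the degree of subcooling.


Subcooling = T_cond - T_liquid
Subcooling = 44 - 37
Subcooling = 7 K

7


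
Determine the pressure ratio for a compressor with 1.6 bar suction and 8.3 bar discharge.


PR = P_high / P_low
PR = 8.3 / 1.6
PR = 5.188

5.188


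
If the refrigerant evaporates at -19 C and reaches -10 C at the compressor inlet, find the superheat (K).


Superheat = T_suction - T_evap
Superheat = -10 - (-19)
Superheat = 9 K

9


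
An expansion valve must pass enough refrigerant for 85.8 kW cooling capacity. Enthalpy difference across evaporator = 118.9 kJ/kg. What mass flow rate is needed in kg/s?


m_dot = Q / dh
m_dot = 85.8 / 118.9
m_dot = 0.7216 kg/s

0.7216


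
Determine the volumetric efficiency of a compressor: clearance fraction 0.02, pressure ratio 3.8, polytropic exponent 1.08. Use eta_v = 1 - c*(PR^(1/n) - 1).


PR^(1/n) = 3.8^(1/1.08) = 3.44220446
eta_v = 1 - 0.02 * (3.44220446 - 1)
eta_v = 0.9512

0.9512


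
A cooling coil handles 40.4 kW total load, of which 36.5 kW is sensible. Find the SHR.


SHR = Q_sensible / Q_total
SHR = 36.5 / 40.4
SHR = 0.903

0.903


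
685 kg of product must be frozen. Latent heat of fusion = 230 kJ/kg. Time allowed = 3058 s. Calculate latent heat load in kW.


Q_lat = m * h_fg / t
Q_lat = 685 * 230 / 3058
Q_lat = 51.52 kW

51.52


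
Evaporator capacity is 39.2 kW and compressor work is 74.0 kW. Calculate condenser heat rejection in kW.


Q_cond = Q_evap + W
Q_cond = 39.2 + 74.0
Q_cond = 113.2 kW

113.2


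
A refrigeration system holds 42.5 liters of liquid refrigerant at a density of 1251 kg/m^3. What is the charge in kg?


Charge = V * rho / 1000
Charge = 42.5 * 1251 / 1000
Charge = 53.17 kg

53.17


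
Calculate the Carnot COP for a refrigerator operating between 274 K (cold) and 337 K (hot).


dT = 337 - 274 = 63 K
COP_carnot = T_cold / dT = 274 / 63
COP_carnot = 4.349

4.349


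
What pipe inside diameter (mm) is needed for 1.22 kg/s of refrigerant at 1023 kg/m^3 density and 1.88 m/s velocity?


A = m_dot / (rho * v) = 1.22 / (1023 * 1.88) = 0.0006343462074 m^2
d = sqrt(4*A/pi) * 1000
d = 28.4 mm

28.4


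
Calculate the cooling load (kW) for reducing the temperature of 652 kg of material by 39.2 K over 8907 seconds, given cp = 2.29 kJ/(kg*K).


Q = m * cp * dT / t
Q = 652 * 2.29 * 39.2 / 8907
Q = 6.571 kW

6.571


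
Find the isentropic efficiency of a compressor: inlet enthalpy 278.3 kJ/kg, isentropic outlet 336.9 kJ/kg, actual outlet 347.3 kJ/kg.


dh_ideal = 336.9 - 278.3 = 58.6 kJ/kg
dh_actual = 347.3 - 278.3 = 69.0 kJ/kg
eta_s = dh_ideal / dh_actual = 58.6 / 69.0
eta_s = 0.8493

0.8493


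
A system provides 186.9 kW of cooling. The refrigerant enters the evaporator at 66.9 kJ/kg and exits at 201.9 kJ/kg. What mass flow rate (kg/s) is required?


dh = 201.9 - 66.9 = 135.0 kJ/kg
m_dot = Q / dh = 186.9 / 135.0 = 1.3844 kg/s

1.3844


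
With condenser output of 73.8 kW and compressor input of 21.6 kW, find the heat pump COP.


COP_hp = Q_cond / W
COP_hp = 73.8 / 21.6
COP_hp = 3.417

3.417


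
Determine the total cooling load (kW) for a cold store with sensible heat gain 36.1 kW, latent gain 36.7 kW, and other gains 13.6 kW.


Q_total = Q_s + Q_l + Q_misc
Q_total = 36.1 + 36.7 + 13.6
Q_total = 86.4 kW

86.4


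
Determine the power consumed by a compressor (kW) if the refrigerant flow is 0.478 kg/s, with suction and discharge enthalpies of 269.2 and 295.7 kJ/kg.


dh = 295.7 - 269.2 = 26.5 kJ/kg
W = m_dot * dh = 0.478 * 26.5 = 12.67 kW

12.67


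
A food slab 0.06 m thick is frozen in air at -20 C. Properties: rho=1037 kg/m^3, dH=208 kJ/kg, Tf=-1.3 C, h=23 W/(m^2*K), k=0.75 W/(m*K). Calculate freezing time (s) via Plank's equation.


dT = -1.3 - (-20) = 18.7 K
term1 = a/(2h) = 0.06/(2*23) = 0.001304347826
term2 = a^2/(8k) = 0.06^2/(8*0.75) = 0.0006
t = rho*dH*1000/dT * (term1 + term2)
t = 1037*208*1000/18.7 * (0.001304347826 + 0.0006)
t = 21966 s

21966


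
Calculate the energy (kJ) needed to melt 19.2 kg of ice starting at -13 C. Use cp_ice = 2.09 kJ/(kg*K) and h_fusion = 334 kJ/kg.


Sensible heat = cp * dT = 2.09 * 13 = 27.17 kJ/kg
Total per kg = 27.17 + 334 = 361.17 kJ/kg
Q = m * total = 19.2 * 361.17
Q = 6934.5 kJ

6934.5


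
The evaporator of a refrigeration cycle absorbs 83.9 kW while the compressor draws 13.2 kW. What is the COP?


COP = Q_evap / W
COP = 83.9 / 13.2
COP = 6.356

6.356


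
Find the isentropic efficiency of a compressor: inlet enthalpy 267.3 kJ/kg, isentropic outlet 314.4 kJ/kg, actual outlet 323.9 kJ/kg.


dh_ideal = 314.4 - 267.3 = 47.1 kJ/kg
dh_actual = 323.9 - 267.3 = 56.6 kJ/kg
eta_s = dh_ideal / dh_actual = 47.1 / 56.6
eta_s = 0.8322

0.8322


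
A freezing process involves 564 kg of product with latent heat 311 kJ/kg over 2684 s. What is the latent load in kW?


Q_lat = m * h_fg / t
Q_lat = 564 * 311 / 2684
Q_lat = 65.35 kW

65.35


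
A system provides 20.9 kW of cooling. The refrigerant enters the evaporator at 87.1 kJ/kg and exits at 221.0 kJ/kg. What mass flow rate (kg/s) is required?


dh = 221.0 - 87.1 = 133.9 kJ/kg
m_dot = Q / dh = 20.9 / 133.9 = 0.1561 kg/s

0.1561


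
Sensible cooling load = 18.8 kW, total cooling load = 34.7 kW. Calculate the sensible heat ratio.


SHR = Q_sensible / Q_total
SHR = 18.8 / 34.7
SHR = 0.542

0.542


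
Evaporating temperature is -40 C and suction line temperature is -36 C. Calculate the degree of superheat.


Superheat = T_suction - T_evap
Superheat = -36 - (-40)
Superheat = 4 K

4


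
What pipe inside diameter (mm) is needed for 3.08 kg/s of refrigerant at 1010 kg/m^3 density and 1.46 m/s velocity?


A = m_dot / (rho * v) = 3.08 / (1010 * 1.46) = 0.002088702021 m^2
d = sqrt(4*A/pi) * 1000
d = 51.6 mm

51.6


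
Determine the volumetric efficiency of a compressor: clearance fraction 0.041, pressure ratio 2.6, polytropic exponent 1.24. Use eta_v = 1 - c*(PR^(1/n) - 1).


PR^(1/n) = 2.6^(1/1.24) = 2.16100577
eta_v = 1 - 0.041 * (2.16100577 - 1)
eta_v = 0.9524

0.9524


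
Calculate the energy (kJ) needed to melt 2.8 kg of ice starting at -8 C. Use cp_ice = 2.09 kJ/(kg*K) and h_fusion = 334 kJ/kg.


Sensible heat = cp * dT = 2.09 * 8 = 16.72 kJ/kg
Total per kg = 16.72 + 334 = 350.72 kJ/kg
Q = m * total = 2.8 * 350.72
Q = 982.0 kJ

982.0


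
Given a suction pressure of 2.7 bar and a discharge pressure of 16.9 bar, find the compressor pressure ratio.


PR = P_high / P_low
PR = 16.9 / 2.7
PR = 6.259

6.259


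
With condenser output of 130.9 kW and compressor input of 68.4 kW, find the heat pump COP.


COP_hp = Q_cond / W
COP_hp = 130.9 / 68.4
COP_hp = 1.914

1.914


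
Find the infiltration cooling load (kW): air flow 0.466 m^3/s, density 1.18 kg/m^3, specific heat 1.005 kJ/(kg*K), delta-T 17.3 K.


Q = V_dot * rho * cp * dT
Q = 0.466 * 1.18 * 1.005 * 17.3
Q = 9.56 kW

9.56


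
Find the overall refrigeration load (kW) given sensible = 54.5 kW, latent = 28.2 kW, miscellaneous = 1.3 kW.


Q_total = Q_s + Q_l + Q_misc
Q_total = 54.5 + 28.2 + 1.3
Q_total = 84.0 kW

84.0


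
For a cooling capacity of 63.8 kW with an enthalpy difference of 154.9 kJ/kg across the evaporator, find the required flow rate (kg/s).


m_dot = Q / dh
m_dot = 63.8 / 154.9
m_dot = 0.4119 kg/s

0.4119


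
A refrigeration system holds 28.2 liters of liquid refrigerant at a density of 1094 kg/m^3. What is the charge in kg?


Charge = V * rho / 1000
Charge = 28.2 * 1094 / 1000
Charge = 30.85 kg

30.85


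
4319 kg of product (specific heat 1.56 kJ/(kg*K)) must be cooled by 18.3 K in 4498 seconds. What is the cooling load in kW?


Q = m * cp * dT / t
Q = 4319 * 1.56 * 18.3 / 4498
Q = 27.412 kW

27.412


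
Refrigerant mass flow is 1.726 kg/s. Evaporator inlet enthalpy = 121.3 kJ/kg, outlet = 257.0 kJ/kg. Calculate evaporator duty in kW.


dh = 257.0 - 121.3 = 135.7 kJ/kg
Q_evap = m_dot * dh = 1.726 * 135.7
Q_evap = 234.22 kW

234.22


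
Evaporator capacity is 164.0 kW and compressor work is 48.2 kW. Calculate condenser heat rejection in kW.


Q_cond = Q_evap + W
Q_cond = 164.0 + 48.2
Q_cond = 212.2 kW

212.2


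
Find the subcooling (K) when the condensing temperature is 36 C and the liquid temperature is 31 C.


Subcooling = T_cond - T_liquid
Subcooling = 36 - 31
Subcooling = 5 K

5


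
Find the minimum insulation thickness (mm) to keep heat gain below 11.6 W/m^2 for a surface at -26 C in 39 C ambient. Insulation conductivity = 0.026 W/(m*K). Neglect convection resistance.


dT = 39 - (-26) = 65 K
thickness = k * dT / q_max * 1000
thickness = 0.026 * 65 / 11.6 * 1000
thickness = 145.7 mm

145.7


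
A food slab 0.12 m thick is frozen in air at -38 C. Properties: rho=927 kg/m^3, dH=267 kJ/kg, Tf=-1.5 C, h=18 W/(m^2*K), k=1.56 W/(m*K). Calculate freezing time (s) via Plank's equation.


dT = -1.5 - (-38) = 36.5 K
term1 = a/(2h) = 0.12/(2*18) = 0.003333333333
term2 = a^2/(8k) = 0.12^2/(8*1.56) = 0.001153846154
t = rho*dH*1000/dT * (term1 + term2)
t = 927*267*1000/36.5 * (0.003333333333 + 0.001153846154)
t = 30428 s

30428
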